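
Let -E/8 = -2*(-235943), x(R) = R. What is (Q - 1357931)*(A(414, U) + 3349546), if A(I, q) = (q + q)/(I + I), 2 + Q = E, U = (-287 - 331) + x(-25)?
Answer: -2372672914090807/138 ≈ -1.7193e+13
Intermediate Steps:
U = -643 (U = (-287 - 331) - 25 = -618 - 25 = -643)
E = -3775088 (E = -(-16)*(-235943) = -8*471886 = -3775088)
Q = -3775090 (Q = -2 - 3775088 = -3775090)
A(I, q) = q/I (A(I, q) = (2*q)/((2*I)) = (2*q)*(1/(2*I)) = q/I)
(Q - 1357931)*(A(414, U) + 3349546) = (-3775090 - 1357931)*(-643/414 + 3349546) = -5133021*(-643*1/414 + 3349546) = -5133021*(-643/414 + 3349546) = -5133021*1386711401/414 = -2372672914090807/138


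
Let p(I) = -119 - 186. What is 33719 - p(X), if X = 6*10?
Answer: 34024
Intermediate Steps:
X = 60
p(I) = -305
33719 - p(X) = 33719 - 1*(-305) = 33719 + 305 = 34024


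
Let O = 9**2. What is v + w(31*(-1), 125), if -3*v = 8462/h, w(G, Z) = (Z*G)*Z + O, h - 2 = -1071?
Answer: -1553122396/3207 ≈ -4.8429e+5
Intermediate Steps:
h = -1069 (h = 2 - 1071 = -1069)
O = 81
w(G, Z) = 81 + G*Z**2 (w(G, Z) = (Z*G)*Z + 81 = (G*Z)*Z + 81 = G*Z**2 + 81 = 81 + G*Z**2)
v = 8462/3207 (v = -8462/(3*(-1069)) = -8462*(-1)/(3*1069) = -1/3*(-8462/1069) = 8462/3207 ≈ 2.6386)
v + w(31*(-1), 125) = 8462/3207 + (81 + (31*(-1))*125**2) = 8462/3207 + (81 - 31*15625) = 8462/3207 + (81 - 484375) = 8462/3207 - 484294 = -1553122396/3207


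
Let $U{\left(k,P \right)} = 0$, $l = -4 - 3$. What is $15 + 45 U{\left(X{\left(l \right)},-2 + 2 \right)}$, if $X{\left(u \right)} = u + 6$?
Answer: $15$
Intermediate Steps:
$l = -7$
$X{\left(u \right)} = 6 + u$
$15 + 45 U{\left(X{\left(l \right)},-2 + 2 \right)} = 15 + 45 \cdot 0 = 15 + 0 = 15$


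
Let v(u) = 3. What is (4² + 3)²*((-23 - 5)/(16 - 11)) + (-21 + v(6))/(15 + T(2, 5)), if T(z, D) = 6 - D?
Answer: -80909/40 ≈ -2022.7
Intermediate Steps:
(4² + 3)²*((-23 - 5)/(16 - 11)) + (-21 + v(6))/(15 + T(2, 5)) = (4² + 3)²*((-23 - 5)/(16 - 11)) + (-21 + 3)/(15 + (6 - 1*5)) = (16 + 3)²*(-28/5) - 18/(15 + (6 - 5)) = 19²*(-28*⅕) - 18/(15 + 1) = 361*(-28/5) - 18/16 = -10108/5 - 18*1/16 = -10108/5 - 9/8 = -80909/40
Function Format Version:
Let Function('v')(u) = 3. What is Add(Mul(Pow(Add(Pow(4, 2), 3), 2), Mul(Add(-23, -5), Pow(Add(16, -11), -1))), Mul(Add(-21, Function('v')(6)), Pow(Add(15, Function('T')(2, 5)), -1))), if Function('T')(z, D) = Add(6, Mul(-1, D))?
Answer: Rational(-80909, 40) ≈ -2022.7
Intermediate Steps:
Add(Mul(Pow(Add(Pow(4, 2), 3), 2), Mul(Add(-23, -5), Pow(Add(16, -11), -1))), Mul(Add(-21, Function('v')(6)), Pow(Add(15, Function('T')(2, 5)), -1))) = Add(Mul(Pow(Add(Pow(4, 2), 3), 2), Mul(Add(-23, -5), Pow(Add(16, -11), -1))), Mul(Add(-21, 3), Pow(Add(15, Add(6, Mul(-1, 5))), -1))) = Add(Mul(Pow(Add(16, 3), 2), Mul(-28, Pow(5, -1))), Mul(-18, Pow(Add(15, Add(6, -5)), -1))) = Add(Mul(Pow(19, 2), Mul(-28, Rational(1, 5))), Mul(-18, Pow(Add(15, 1), -1))) = Add(Mul(361, Rational(-28, 5)), Mul(-18, Pow(16, -1))) = Add(Rational(-10108, 5), Mul(-18, Rational(1, 16))) = Add(Rational(-10108, 5), Rational(-9, 8)) = Rational(-80909, 40)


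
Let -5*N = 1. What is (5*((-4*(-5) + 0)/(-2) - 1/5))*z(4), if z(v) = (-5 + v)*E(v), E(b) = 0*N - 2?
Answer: -102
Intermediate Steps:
N = -⅕ (N = -⅕*1 = -⅕ ≈ -0.20000)
E(b) = -2 (E(b) = 0*(-⅕) - 2 = 0 - 2 = -2)
z(v) = 10 - 2*v (z(v) = (-5 + v)*(-2) = 10 - 2*v)
(5*((-4*(-5) + 0)/(-2) - 1/5))*z(4) = (5*((-4*(-5) + 0)/(-2) - 1/5))*(10 - 2*4) = (5*((20 + 0)*(-½) - 1*⅕))*(10 - 8) = (5*(20*(-½) - ⅕))*2 = (5*(-10 - ⅕))*2 = (5*(-51/5))*2 = -51*2 = -102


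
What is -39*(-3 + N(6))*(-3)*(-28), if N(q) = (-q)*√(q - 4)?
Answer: 9828 + 19656*√2 ≈ 37626.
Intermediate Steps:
N(q) = -q*√(-4 + q) (N(q) = (-q)*√(-4 + q) = -q*√(-4 + q))
-39*(-3 + N(6))*(-3)*(-28) = -39*(-3 - 1*6*√(-4 + 6))*(-3)*(-28) = -39*(-3 - 1*6*√2)*(-3)*(-28) = -39*(-3 - 6*√2)*(-3)*(-28) = -39*(9 + 18*√2)*(-28) = (-351 - 702*√2)*(-28) = 9828 + 19656*√2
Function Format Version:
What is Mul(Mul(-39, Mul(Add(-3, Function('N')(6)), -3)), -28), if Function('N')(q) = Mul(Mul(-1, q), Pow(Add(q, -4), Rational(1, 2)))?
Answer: Add(9828, Mul(19656, Pow(2, Rational(1, 2)))) ≈ 37626.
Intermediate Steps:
Function('N')(q) = Mul(-1, q, Pow(Add(-4, q), Rational(1, 2))) (Function('N')(q) = Mul(Mul(-1, q), Pow(Add(-4, q), Rational(1, 2))) = Mul(-1, q, Pow(Add(-4, q), Rational(1, 2))))
Mul(Mul(-39, Mul(Add(-3, Function('N')(6)), -3)), -28) = Mul(Mul(-39, Mul(Add(-3, Mul(-1, 6, Pow(Add(-4, 6), Rational(1, 2)))), -3)), -28) = Mul(Mul(-39, Mul(Add(-3, Mul(-1, 6, Pow(2, Rational(1, 2)))), -3)), -28) = Mul(Mul(-39, Mul(Add(-3, Mul(-6, Pow(2, Rational(1, 2)))), -3)), -28) = Mul(Mul(-39, Add(9, Mul(18, Pow(2, Rational(1, 2))))), -28) = Mul(Add(-351, Mul(-702, Pow(2, Rational(1, 2)))), -28) = Add(9828, Mul(19656, Pow(2, Rational(1, 2))))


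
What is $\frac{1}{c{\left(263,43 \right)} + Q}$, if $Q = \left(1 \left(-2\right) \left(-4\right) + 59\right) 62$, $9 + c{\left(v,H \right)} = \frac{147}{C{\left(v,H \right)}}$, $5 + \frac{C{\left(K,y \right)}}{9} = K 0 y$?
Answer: $\frac{15}{62126} \approx 0.00024144$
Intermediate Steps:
$C{\left(K,y \right)} = -45$ ($C{\left(K,y \right)} = -45 + 9 K 0 y = -45 + 9 \cdot 0 y = -45 + 9 \cdot 0 = -45 + 0 = -45$)
$c{\left(v,H \right)} = - \frac{184}{15}$ ($c{\left(v,H \right)} = -9 + \frac{147}{-45} = -9 + 147 \left(- \frac{1}{45}\right) = -9 - \frac{49}{15} = - \frac{184}{15}$)
$Q = 4154$ ($Q = \left(\left(-2\right) \left(-4\right) + 59\right) 62 = \left(8 + 59\right) 62 = 67 \cdot 62 = 4154$)
$\frac{1}{c{\left(263,43 \right)} + Q} = \frac{1}{- \frac{184}{15} + 4154} = \frac{1}{\frac{62126}{15}} = \frac{15}{62126}$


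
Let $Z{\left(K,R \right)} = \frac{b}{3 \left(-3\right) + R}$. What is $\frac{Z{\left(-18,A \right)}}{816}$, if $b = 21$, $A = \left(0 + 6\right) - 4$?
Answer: $- \frac{1}{272} \approx -0.0036765$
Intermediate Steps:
$A = 2$ ($A = 6 - 4 = 2$)
$Z{\left(K,R \right)} = \frac{21}{-9 + R}$ ($Z{\left(K,R \right)} = \frac{21}{3 \left(-3\right) + R} = \frac{21}{-9 + R}$)
$\frac{Z{\left(-18,A \right)}}{816} = \frac{21 \frac{1}{-9 + 2}}{816} = \frac{21}{-7} \cdot \frac{1}{816} = 21 \left(- \frac{1}{7}\right) \frac{1}{816} = \left(-3\right) \frac{1}{816} = - \frac{1}{272}$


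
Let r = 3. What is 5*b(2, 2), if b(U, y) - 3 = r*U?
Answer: 45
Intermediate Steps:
b(U, y) = 3 + 3*U
5*b(2, 2) = 5*(3 + 3*2) = 5*(3 + 6) = 5*9 = 45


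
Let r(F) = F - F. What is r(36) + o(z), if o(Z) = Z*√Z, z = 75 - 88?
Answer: -13*I*√13 ≈ -46.872*I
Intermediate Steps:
r(F) = 0
z = -13
o(Z) = Z^(3/2)
r(36) + o(z) = 0 + (-13)^(3/2) = 0 - 13*I*√13 = -13*I*√13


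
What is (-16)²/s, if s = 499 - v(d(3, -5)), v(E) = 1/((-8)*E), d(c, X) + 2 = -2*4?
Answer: 20480/39919 ≈ 0.51304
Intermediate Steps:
d(c, X) = -10 (d(c, X) = -2 - 2*4 = -2 - 8 = -10)
v(E) = -1/(8*E)
s = 39919/80 (s = 499 - (-1)/(8*(-10)) = 499 - (-1)*(-1)/(8*10) = 499 - 1*1/80 = 499 - 1/80 = 39919/80 ≈ 498.99)
(-16)²/s = (-16)²/(39919/80) = 256*(80/39919) = 20480/39919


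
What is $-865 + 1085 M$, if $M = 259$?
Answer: $280150$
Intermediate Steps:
$-865 + 1085 M = -865 + 1085 \cdot 259 = -865 + 281015 = 280150$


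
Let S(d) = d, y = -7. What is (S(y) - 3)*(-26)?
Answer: 260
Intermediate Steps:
(S(y) - 3)*(-26) = (-7 - 3)*(-26) = -10*(-26) = 260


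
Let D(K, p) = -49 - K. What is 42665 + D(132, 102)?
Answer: 42484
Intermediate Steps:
42665 + D(132, 102) = 42665 + (-49 - 1*132) = 42665 + (-49 - 132) = 42665 - 181 = 42484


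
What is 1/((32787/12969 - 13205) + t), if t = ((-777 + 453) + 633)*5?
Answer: -1441/16798417 ≈ -8.5782e-5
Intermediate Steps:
t = 1545 (t = (-324 + 633)*5 = 309*5 = 1545)
1/((32787/12969 - 13205) + t) = 1/((32787/12969 - 13205) + 1545) = 1/((32787*(1/12969) - 13205) + 1545) = 1/((3643/1441 - 13205) + 1545) = 1/(-19024762/1441 + 1545) = 1/(-16798417/1441) = -1441/16798417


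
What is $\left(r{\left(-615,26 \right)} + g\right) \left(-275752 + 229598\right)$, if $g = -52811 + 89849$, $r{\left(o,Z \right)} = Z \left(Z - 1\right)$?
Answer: $-1739451952$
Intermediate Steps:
$r{\left(o,Z \right)} = Z \left(-1 + Z\right)$
$g = 37038$
$\left(r{\left(-615,26 \right)} + g\right) \left(-275752 + 229598\right) = \left(26 \left(-1 + 26\right) + 37038\right) \left(-275752 + 229598\right) = \left(26 \cdot 25 + 37038\right) \left(-46154\right) = \left(650 + 37038\right) \left(-46154\right) = 37688 \left(-46154\right) = -1739451952$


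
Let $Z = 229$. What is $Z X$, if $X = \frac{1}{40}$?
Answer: $\frac{229}{40} \approx 5.725$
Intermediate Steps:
$X = \frac{1}{40} \approx 0.025$
$Z X = 229 \cdot \frac{1}{40} = \frac{229}{40}$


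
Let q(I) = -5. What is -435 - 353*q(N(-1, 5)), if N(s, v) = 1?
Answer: 1330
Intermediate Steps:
-435 - 353*q(N(-1, 5)) = -435 - 353*(-5) = -435 + 1765 = 1330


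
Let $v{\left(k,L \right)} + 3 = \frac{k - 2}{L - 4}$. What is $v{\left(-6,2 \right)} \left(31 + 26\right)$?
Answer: $57$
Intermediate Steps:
$v{\left(k,L \right)} = -3 + \frac{-2 + k}{-4 + L}$ ($v{\left(k,L \right)} = -3 + \frac{k - 2}{L - 4} = -3 + \frac{-2 + k}{-4 + L}$)
$v{\left(-6,2 \right)} \left(31 + 26\right) = \frac{10 - 6 - 6}{-4 + 2} \left(31 + 26\right) = \frac{10 - 6 - 6}{-2} \cdot 57 = \left(- \frac{1}{2}\right) \left(-2\right) 57 = 1 \cdot 57 = 57$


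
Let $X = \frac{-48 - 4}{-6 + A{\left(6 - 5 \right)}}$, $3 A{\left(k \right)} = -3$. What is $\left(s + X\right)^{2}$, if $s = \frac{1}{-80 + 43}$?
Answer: $\frac{3674889}{67081} \approx 54.783$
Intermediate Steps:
$A{\left(k \right)} = -1$ ($A{\left(k \right)} = \frac{1}{3} \left(-3\right) = -1$)
$s = - \frac{1}{37}$ ($s = \frac{1}{-37} = - \frac{1}{37} \approx -0.027027$)
$X = \frac{52}{7}$ ($X = \frac{-48 - 4}{-6 - 1} = - \frac{52}{-7} = \left(-52\right) \left(- \frac{1}{7}\right) = \frac{52}{7} \approx 7.4286$)
$\left(s + X\right)^{2} = \left(- \frac{1}{37} + \frac{52}{7}\right)^{2} = \left(\frac{1917}{259}\right)^{2} = \frac{3674889}{67081}$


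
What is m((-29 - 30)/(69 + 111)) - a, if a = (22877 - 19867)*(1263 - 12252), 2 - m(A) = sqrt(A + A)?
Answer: 33076892 - I*sqrt(590)/30 ≈ 3.3077e+7 - 0.80966*I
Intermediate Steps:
m(A) = 2 - sqrt(2)*sqrt(A) (m(A) = 2 - sqrt(A + A) = 2 - sqrt(2*A) = 2 - sqrt(2)*sqrt(A))
a = -33076890 (a = 3010*(-10989) = -33076890)
m((-29 - 30)/(69 + 111)) - a = (2 - sqrt(2)*sqrt((-29 - 30)/(69 + 111))) - 1*(-33076890) = (2 - sqrt(2)*sqrt(-59/180)) + 33076890 = (2 - sqrt(2)*I*sqrt(295)/30) + 33076890 = (2 - I*sqrt(590)/30) + 33076890 = 33076892 - I*sqrt(590)/30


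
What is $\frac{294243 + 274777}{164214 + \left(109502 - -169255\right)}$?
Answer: $\frac{569020}{442971} \approx 1.2846$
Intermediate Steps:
$\frac{294243 + 274777}{164214 + \left(109502 - -169255\right)} = \frac{569020}{164214 + \left(109502 + 169255\right)} = \frac{569020}{164214 + 278757} = \frac{569020}{442971}$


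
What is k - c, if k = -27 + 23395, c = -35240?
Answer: 58608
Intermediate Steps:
k = 23368
k - c = 23368 - 1*(-35240) = 23368 + 35240 = 58608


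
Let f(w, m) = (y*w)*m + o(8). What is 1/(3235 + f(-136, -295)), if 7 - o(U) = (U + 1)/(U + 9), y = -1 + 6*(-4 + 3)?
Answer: -17/4719175 ≈ -3.6023e-6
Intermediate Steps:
y = -7 (y = -1 + 6*(-1) = -1 - 6 = -7)
o(U) = 7 - (1 + U)/(9 + U) (o(U) = 7 - (U + 1)/(U + 9) = 7 - (1 + U)/(9 + U))
f(w, m) = 110/17 - 7*m*w (f(w, m) = (-7*w)*m + 2*(31 + 3*8)/(9 + 8) = -7*m*w + 2*(31 + 24)/17 = -7*m*w + 2*(1/17)*55 = -7*m*w + 110/17 = 110/17 - 7*m*w)
1/(3235 + f(-136, -295)) = 1/(3235 + (110/17 - 7*(-295)*(-136))) = 1/(3235 + (110/17 - 280840)) = 1/(3235 - 4774170/17) = 1/(-4719175/17) = -17/4719175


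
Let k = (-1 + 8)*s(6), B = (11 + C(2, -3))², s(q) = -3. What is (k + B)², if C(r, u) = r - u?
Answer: 55225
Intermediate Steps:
B = 256 (B = (11 + (2 - 1*(-3)))² = (11 + (2 + 3))² = (11 + 5)² = 16² = 256)
k = -21 (k = (-1 + 8)*(-3) = 7*(-3) = -21)
(k + B)² = (-21 + 256)² = 235² = 55225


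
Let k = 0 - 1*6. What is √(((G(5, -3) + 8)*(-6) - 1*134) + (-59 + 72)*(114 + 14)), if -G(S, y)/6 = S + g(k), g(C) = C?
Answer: √1446 ≈ 38.026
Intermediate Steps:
k = -6 (k = 0 - 6 = -6)
G(S, y) = 36 - 6*S (G(S, y) = -6*(S - 6) = -6*(-6 + S) = 36 - 6*S)
√(((G(5, -3) + 8)*(-6) - 1*134) + (-59 + 72)*(114 + 14)) = √((((36 - 6*5) + 8)*(-6) - 1*134) + (-59 + 72)*(114 + 14)) = √((((36 - 30) + 8)*(-6) - 134) + 13*128) = √(((6 + 8)*(-6) - 134) + 1664) = √((14*(-6) - 134) + 1664) = √((-84 - 134) + 1664) = √(-218 + 1664) = √1446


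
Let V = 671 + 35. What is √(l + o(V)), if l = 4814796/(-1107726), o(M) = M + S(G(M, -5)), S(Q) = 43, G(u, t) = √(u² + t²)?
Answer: 21*√108798307/8027 ≈ 27.288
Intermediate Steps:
V = 706
G(u, t) = √(t² + u²)
o(M) = 43 + M (o(M) = M + 43 = 43 + M)
l = -802466/184621 (l = 4814796*(-1/1107726) = -802466/184621 ≈ -4.3466)
√(l + o(V)) = √(-802466/184621 + (43 + 706)) = √(-802466/184621 + 749) = √(137478663/184621) = 21*√108798307/8027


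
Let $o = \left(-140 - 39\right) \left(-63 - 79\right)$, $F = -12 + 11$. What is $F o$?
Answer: $-25418$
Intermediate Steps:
$F = -1$
$o = 25418$ ($o = \left(-179\right) \left(-142\right) = 25418$)
$F o = \left(-1\right) 25418 = -25418$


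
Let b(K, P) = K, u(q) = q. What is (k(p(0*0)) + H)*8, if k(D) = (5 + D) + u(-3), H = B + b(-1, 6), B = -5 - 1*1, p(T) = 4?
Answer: -8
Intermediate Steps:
B = -6 (B = -5 - 1 = -6)
H = -7 (H = -6 - 1 = -7)
k(D) = 2 + D (k(D) = (5 + D) - 3 = 2 + D)
(k(p(0*0)) + H)*8 = ((2 + 4) - 7)*8 = (6 - 7)*8 = -1*8 = -8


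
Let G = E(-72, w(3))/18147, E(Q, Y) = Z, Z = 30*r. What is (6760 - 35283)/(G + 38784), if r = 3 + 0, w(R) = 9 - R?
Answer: -172535627/234604446 ≈ -0.73543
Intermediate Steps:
r = 3
Z = 90 (Z = 30*3 = 90)
E(Q, Y) = 90
G = 30/6049 (G = 90/18147 = 90*(1/18147) = 30/6049 ≈ 0.0049595)
(6760 - 35283)/(G + 38784) = (6760 - 35283)/(30/6049 + 38784) = -28523/234604446/6049 = -28523*6049/234604446 = -172535627/234604446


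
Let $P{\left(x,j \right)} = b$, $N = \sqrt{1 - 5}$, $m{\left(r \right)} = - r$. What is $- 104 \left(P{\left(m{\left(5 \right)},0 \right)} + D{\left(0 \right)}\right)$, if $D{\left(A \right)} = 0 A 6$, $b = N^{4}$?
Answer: $-1664$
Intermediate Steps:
$N = 2 i$ ($N = \sqrt{-4} = 2 i \approx 2.0 i$)
$b = 16$ ($b = \left(2 i\right)^{4} = 16$)
$D{\left(A \right)} = 0$ ($D{\left(A \right)} = 0 \cdot 6 = 0$)
$P{\left(x,j \right)} = 16$
$- 104 \left(P{\left(m{\left(5 \right)},0 \right)} + D{\left(0 \right)}\right) = - 104 \left(16 + 0\right) = \left(-104\right) 16 = -1664$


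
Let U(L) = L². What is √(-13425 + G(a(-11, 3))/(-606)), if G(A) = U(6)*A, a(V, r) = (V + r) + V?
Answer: I*√136936911/101 ≈ 115.86*I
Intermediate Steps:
a(V, r) = r + 2*V
G(A) = 36*A (G(A) = 6²*A = 36*A)
√(-13425 + G(a(-11, 3))/(-606)) = √(-13425 + (36*(3 + 2*(-11)))/(-606)) = √(-13425 + (36*(3 - 22))*(-1/606)) = √(-13425 + (36*(-19))*(-1/606)) = √(-13425 - 684*(-1/606)) = √(-13425 + 114/101) = √(-1355811/101) = I*√136936911/101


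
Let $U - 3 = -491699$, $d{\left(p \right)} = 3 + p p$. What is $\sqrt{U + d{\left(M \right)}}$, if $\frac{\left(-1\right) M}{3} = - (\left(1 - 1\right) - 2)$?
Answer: $i \sqrt{491657} \approx 701.18 i$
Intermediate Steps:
$M = -6$ ($M = - 3 \left(- (\left(1 - 1\right) - 2)\right) = - 3 \left(- (0 - 2)\right) = - 3 \left(\left(-1\right) \left(-2\right)\right) = \left(-3\right) 2 = -6$)
$d{\left(p \right)} = 3 + p^{2}$
$U = -491696$ ($U = 3 - 491699 = -491696$)
$\sqrt{U + d{\left(M \right)}} = \sqrt{-491696 + \left(3 + \left(-6\right)^{2}\right)} = \sqrt{-491696 + \left(3 + 36\right)} = \sqrt{-491696 + 39} = \sqrt{-491657} = i \sqrt{491657}$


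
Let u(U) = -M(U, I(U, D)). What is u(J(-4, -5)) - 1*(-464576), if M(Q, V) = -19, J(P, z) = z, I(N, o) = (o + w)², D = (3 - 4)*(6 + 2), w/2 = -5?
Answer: 464595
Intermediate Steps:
w = -10 (w = 2*(-5) = -10)
D = -8 (D = -1*8 = -8)
I(N, o) = (-10 + o)² (I(N, o) = (o - 10)² = (-10 + o)²)
u(U) = 19 (u(U) = -1*(-19) = 19)
u(J(-4, -5)) - 1*(-464576) = 19 - 1*(-464576) = 19 + 464576 = 464595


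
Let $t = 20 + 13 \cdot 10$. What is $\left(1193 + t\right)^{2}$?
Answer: $1803649$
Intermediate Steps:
$t = 150$ ($t = 20 + 130 = 150$)
$\left(1193 + t\right)^{2} = \left(1193 + 150\right)^{2} = 1343^{2} = 1803649$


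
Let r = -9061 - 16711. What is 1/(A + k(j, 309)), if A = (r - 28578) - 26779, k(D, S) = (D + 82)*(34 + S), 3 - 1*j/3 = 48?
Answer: -1/99308 ≈ -1.0070e-5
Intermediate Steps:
j = -135 (j = 9 - 3*48 = 9 - 144 = -135)
r = -25772
k(D, S) = (34 + S)*(82 + D) (k(D, S) = (82 + D)*(34 + S) = (34 + S)*(82 + D))
A = -81129 (A = (-25772 - 28578) - 26779 = -54350 - 26779 = -81129)
1/(A + k(j, 309)) = 1/(-81129 + (2788 + 34*(-135) + 82*309 - 135*309)) = 1/(-81129 + (2788 - 4590 + 25338 - 41715)) = 1/(-81129 - 18179) = 1/(-99308) = -1/99308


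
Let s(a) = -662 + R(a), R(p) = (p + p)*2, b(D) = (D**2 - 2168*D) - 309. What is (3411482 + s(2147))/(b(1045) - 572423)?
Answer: -3419408/1746267 ≈ -1.9581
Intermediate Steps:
b(D) = -309 + D**2 - 2168*D
R(p) = 4*p (R(p) = (2*p)*2 = 4*p)
s(a) = -662 + 4*a
(3411482 + s(2147))/(b(1045) - 572423) = (3411482 + (-662 + 4*2147))/((-309 + 1045**2 - 2168*1045) - 572423) = (3411482 + (-662 + 8588))/((-309 + 1092025 - 2265560) - 572423) = (3411482 + 7926)/(-1173844 - 572423) = 3419408/(-1746267) = 3419408*(-1/1746267) = -3419408/1746267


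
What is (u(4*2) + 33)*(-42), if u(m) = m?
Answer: -1722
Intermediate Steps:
(u(4*2) + 33)*(-42) = (4*2 + 33)*(-42) = (8 + 33)*(-42) = 41*(-42) = -1722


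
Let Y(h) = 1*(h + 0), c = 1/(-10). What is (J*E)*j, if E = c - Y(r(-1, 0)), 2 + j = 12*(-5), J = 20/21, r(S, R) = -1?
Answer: -372/7 ≈ -53.143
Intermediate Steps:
c = -1/10 ≈ -0.10000
Y(h) = h (Y(h) = 1*h = h)
J = 20/21 (J = 20*(1/21) = 20/21 ≈ 0.95238)
j = -62 (j = -2 + 12*(-5) = -2 - 60 = -62)
E = 9/10 (E = -1/10 - 1*(-1) = -1/10 + 1 = 9/10 ≈ 0.90000)
(J*E)*j = ((20/21)*(9/10))*(-62) = (6/7)*(-62) = -372/7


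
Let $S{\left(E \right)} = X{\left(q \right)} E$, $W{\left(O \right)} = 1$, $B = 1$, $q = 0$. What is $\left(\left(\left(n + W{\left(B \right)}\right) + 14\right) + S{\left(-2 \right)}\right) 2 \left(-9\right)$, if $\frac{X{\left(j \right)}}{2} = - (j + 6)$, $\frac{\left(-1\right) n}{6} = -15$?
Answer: $-2322$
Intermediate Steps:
$n = 90$ ($n = \left(-6\right) \left(-15\right) = 90$)
$X{\left(j \right)} = -12 - 2 j$ ($X{\left(j \right)} = 2 \left(- (j + 6)\right) = 2 \left(- (6 + j)\right) = 2 \left(-6 - j\right) = -12 - 2 j$)
$S{\left(E \right)} = - 12 E$ ($S{\left(E \right)} = \left(-12 - 0\right) E = \left(-12 + 0\right) E = - 12 E$)
$\left(\left(\left(n + W{\left(B \right)}\right) + 14\right) + S{\left(-2 \right)}\right) 2 \left(-9\right) = \left(\left(\left(90 + 1\right) + 14\right) - -24\right) 2 \left(-9\right) = \left(\left(91 + 14\right) + 24\right) \left(-18\right) = \left(105 + 24\right) \left(-18\right) = 129 \left(-18\right) = -2322$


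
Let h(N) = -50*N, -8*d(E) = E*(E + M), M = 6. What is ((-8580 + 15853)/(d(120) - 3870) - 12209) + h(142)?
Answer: -111227113/5760 ≈ -19310.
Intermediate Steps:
d(E) = -E*(6 + E)/8 (d(E) = -E*(E + 6)/8 = -E*(6 + E)/8)
((-8580 + 15853)/(d(120) - 3870) - 12209) + h(142) = ((-8580 + 15853)/(-⅛*120*(6 + 120) - 3870) - 12209) - 50*142 = (7273/(-⅛*120*126 - 3870) - 12209) - 7100 = (7273/(-1890 - 3870) - 12209) - 7100 = (7273/(-5760) - 12209) - 7100 = (7273*(-1/5760) - 12209) - 7100 = (-7273/5760 - 12209) - 7100 = -70331113/5760 - 7100 = -111227113/5760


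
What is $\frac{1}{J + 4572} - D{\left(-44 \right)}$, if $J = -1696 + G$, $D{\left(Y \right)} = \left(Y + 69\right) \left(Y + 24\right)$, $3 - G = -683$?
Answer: $\frac{1781001}{3562} \approx 500.0$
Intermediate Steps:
$G = 686$ ($G = 3 - -683 = 3 + 683 = 686$)
$D{\left(Y \right)} = \left(24 + Y\right) \left(69 + Y\right)$ ($D{\left(Y \right)} = \left(69 + Y\right) \left(24 + Y\right) = \left(24 + Y\right) \left(69 + Y\right)$)
$J = -1010$ ($J = -1696 + 686 = -1010$)
$\frac{1}{J + 4572} - D{\left(-44 \right)} = \frac{1}{-1010 + 4572} - \left(1656 + \left(-44\right)^{2} + 93 \left(-44\right)\right) = \frac{1}{3562} - \left(1656 + 1936 - 4092\right) = \frac{1}{3562} - -500 = \frac{1}{3562} + 500 = \frac{1781001}{3562}$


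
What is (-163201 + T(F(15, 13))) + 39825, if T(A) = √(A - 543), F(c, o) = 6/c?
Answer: -123376 + I*√13565/5 ≈ -1.2338e+5 + 23.294*I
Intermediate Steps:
T(A) = √(-543 + A)
(-163201 + T(F(15, 13))) + 39825 = (-163201 + √(-543 + 6/15)) + 39825 = (-163201 + √(-543 + 6*(1/15))) + 39825 = (-163201 + √(-543 + ⅖)) + 39825 = (-163201 + √(-2713/5)) + 39825 = (-163201 + I*√13565/5) + 39825 = -123376 + I*√13565/5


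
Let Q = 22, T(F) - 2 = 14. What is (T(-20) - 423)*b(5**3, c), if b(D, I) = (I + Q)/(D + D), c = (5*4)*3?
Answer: -16687/125 ≈ -133.50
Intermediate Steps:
T(F) = 16 (T(F) = 2 + 14 = 16)
c = 60 (c = 20*3 = 60)
b(D, I) = (22 + I)/(2*D) (b(D, I) = (I + 22)/(D + D) = (22 + I)/((2*D)) = (22 + I)*(1/(2*D)) = (22 + I)/(2*D))
(T(-20) - 423)*b(5**3, c) = (16 - 423)*((22 + 60)/(2*(5**3))) = -407*82/(2*125) = -407*41/125 = -16687/125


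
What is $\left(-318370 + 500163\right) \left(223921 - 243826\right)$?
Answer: $-3618589665$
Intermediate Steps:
$\left(-318370 + 500163\right) \left(223921 - 243826\right) = 181793 \left(-19905\right) = -3618589665$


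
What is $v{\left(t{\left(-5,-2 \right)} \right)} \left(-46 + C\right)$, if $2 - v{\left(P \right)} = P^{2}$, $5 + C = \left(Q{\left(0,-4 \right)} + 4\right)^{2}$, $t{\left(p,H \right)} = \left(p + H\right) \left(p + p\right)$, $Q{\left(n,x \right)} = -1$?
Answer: $205716$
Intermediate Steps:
$t{\left(p,H \right)} = 2 p \left(H + p\right)$ ($t{\left(p,H \right)} = \left(H + p\right) 2 p = 2 p \left(H + p\right)$)
$C = 4$ ($C = -5 + \left(-1 + 4\right)^{2} = -5 + 3^{2} = -5 + 9 = 4$)
$v{\left(P \right)} = 2 - P^{2}$
$v{\left(t{\left(-5,-2 \right)} \right)} \left(-46 + C\right) = \left(2 - \left(2 \left(-5\right) \left(-2 - 5\right)\right)^{2}\right) \left(-46 + 4\right) = \left(2 - \left(2 \left(-5\right) \left(-7\right)\right)^{2}\right) \left(-42\right) = \left(2 - 70^{2}\right) \left(-42\right) = \left(2 - 4900\right) \left(-42\right) = \left(-4898\right) \left(-42\right) = 205716$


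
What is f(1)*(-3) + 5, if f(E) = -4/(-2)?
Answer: -1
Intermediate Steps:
f(E) = 2 (f(E) = -4*(-½) = 2)
f(1)*(-3) + 5 = 2*(-3) + 5 = -6 + 5 = -1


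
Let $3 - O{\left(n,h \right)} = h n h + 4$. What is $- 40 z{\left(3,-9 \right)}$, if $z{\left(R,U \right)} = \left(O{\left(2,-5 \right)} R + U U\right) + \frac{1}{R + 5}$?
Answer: $2875$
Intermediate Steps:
$O{\left(n,h \right)} = -1 - n h^{2}$ ($O{\left(n,h \right)} = 3 - \left(h n h + 4\right) = 3 - \left(n h^{2} + 4\right) = 3 - \left(4 + n h^{2}\right) = -1 - n h^{2}$)
$z{\left(R,U \right)} = U^{2} + \frac{1}{5 + R} - 51 R$ ($z{\left(R,U \right)} = \left(\left(-1 - 2 \left(-5\right)^{2}\right) R + U U\right) + \frac{1}{R + 5} = \left(\left(-1 - 2 \cdot 25\right) R + U^{2}\right) + \frac{1}{5 + R} = \left(\left(-1 - 50\right) R + U^{2}\right) + \frac{1}{5 + R} = \left(- 51 R + U^{2}\right) + \frac{1}{5 + R} = \left(U^{2} - 51 R\right) + \frac{1}{5 + R} = U^{2} + \frac{1}{5 + R} - 51 R$)
$- 40 z{\left(3,-9 \right)} = - 40 \frac{1 - 765 - 51 \cdot 3^{2} + 5 \left(-9\right)^{2} + 3 \left(-9\right)^{2}}{5 + 3} = - 40 \frac{1 - 765 - 459 + 5 \cdot 81 + 3 \cdot 81}{8} = - 40 \frac{1 - 765 - 459 + 405 + 243}{8} = - 40 \cdot \frac{1}{8} \left(-575\right) = \left(-40\right) \left(- \frac{575}{8}\right) = 2875$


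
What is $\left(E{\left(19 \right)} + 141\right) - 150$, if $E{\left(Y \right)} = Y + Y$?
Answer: $29$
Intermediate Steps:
$E{\left(Y \right)} = 2 Y$
$\left(E{\left(19 \right)} + 141\right) - 150 = \left(2 \cdot 19 + 141\right) - 150 = \left(38 + 141\right) - 150 = 179 - 150 = 29$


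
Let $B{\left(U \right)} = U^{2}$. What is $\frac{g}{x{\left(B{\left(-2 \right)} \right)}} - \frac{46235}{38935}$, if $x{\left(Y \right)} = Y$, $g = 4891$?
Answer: $\frac{38049229}{31148} \approx 1221.6$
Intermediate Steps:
$\frac{g}{x{\left(B{\left(-2 \right)} \right)}} - \frac{46235}{38935} = \frac{4891}{\left(-2\right)^{2}} - \frac{46235}{38935} = \frac{4891}{4} - \frac{9247}{7787} = \frac{38049229}{31148}$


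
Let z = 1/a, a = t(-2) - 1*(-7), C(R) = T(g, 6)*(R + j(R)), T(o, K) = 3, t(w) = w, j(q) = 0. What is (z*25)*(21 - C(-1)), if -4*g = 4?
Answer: 120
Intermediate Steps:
g = -1 (g = -¼*4 = -1)
C(R) = 3*R (C(R) = 3*(R + 0) = 3*R)
a = 5 (a = -2 - 1*(-7) = -2 + 7 = 5)
z = ⅕ (z = 1/5 = ⅕ ≈ 0.20000)
(z*25)*(21 - C(-1)) = ((⅕)*25)*(21 - 3*(-1)) = 5*(21 - 1*(-3)) = 5*(21 + 3) = 5*24 = 120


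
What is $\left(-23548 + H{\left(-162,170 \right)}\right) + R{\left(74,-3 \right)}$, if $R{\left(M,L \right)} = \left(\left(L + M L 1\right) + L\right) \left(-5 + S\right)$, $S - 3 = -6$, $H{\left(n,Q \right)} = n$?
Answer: $-21886$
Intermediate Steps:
$S = -3$ ($S = 3 - 6 = -3$)
$R{\left(M,L \right)} = - 16 L - 8 L M$ ($R{\left(M,L \right)} = \left(\left(L + M L 1\right) + L\right) \left(-5 - 3\right) = \left(\left(L + L M 1\right) + L\right) \left(-8\right) = \left(\left(L + L M\right) + L\right) \left(-8\right) = \left(2 L + L M\right) \left(-8\right) = - 16 L - 8 L M$)
$\left(-23548 + H{\left(-162,170 \right)}\right) + R{\left(74,-3 \right)} = \left(-23548 - 162\right) - - 24 \left(2 + 74\right) = -23710 - \left(-24\right) 76 = -23710 + 1824 = -21886$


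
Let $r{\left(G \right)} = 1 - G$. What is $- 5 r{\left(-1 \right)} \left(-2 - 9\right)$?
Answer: $110$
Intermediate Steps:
$- 5 r{\left(-1 \right)} \left(-2 - 9\right) = - 5 \left(1 - -1\right) \left(-2 - 9\right) = - 5 \left(1 + 1\right) \left(-11\right) = \left(-5\right) 2 \left(-11\right) = \left(-10\right) \left(-11\right) = 110$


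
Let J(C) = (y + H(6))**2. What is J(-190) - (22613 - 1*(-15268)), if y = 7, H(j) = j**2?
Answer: -36032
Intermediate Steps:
J(C) = 1849 (J(C) = (7 + 6**2)**2 = (7 + 36)**2 = 43**2 = 1849)
J(-190) - (22613 - 1*(-15268)) = 1849 - (22613 - 1*(-15268)) = 1849 - (22613 + 15268) = 1849 - 1*37881 = 1849 - 37881 = -36032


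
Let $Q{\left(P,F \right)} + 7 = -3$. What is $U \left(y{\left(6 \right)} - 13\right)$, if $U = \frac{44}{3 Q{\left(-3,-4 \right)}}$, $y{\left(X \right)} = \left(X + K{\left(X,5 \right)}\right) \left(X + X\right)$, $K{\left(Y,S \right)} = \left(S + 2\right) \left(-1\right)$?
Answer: $\frac{110}{3} \approx 36.667$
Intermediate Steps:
$K{\left(Y,S \right)} = -2 - S$ ($K{\left(Y,S \right)} = \left(2 + S\right) \left(-1\right) = -2 - S$)
$Q{\left(P,F \right)} = -10$ ($Q{\left(P,F \right)} = -7 - 3 = -10$)
$y{\left(X \right)} = 2 X \left(-7 + X\right)$ ($y{\left(X \right)} = \left(X - 7\right) \left(X + X\right) = \left(X - 7\right) 2 X = \left(-7 + X\right) 2 X = 2 X \left(-7 + X\right)$)
$U = - \frac{22}{15}$ ($U = \frac{44}{3 \left(-10\right)} = \frac{44}{-30} = 44 \left(- \frac{1}{30}\right) = - \frac{22}{15} \approx -1.4667$)
$U \left(y{\left(6 \right)} - 13\right) = - \frac{22 \left(2 \cdot 6 \left(-7 + 6\right) - 13\right)}{15} = - \frac{22 \left(2 \cdot 6 \left(-1\right) - 13\right)}{15} = - \frac{22 \left(-12 - 13\right)}{15} = \left(- \frac{22}{15}\right) \left(-25\right) = \frac{110}{3}$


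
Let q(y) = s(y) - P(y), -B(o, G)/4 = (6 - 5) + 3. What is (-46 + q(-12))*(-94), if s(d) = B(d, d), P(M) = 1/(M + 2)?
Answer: 29093/5 ≈ 5818.6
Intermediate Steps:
B(o, G) = -16 (B(o, G) = -4*((6 - 5) + 3) = -4*(1 + 3) = -4*4 = -16)
P(M) = 1/(2 + M)
s(d) = -16
q(y) = -16 - 1/(2 + y)
(-46 + q(-12))*(-94) = (-46 + (-33 - 16*(-12))/(2 - 12))*(-94) = (-46 + (-33 + 192)/(-10))*(-94) = (-46 - ⅒*159)*(-94) = (-46 - 159/10)*(-94) = -619/10*(-94) = 29093/5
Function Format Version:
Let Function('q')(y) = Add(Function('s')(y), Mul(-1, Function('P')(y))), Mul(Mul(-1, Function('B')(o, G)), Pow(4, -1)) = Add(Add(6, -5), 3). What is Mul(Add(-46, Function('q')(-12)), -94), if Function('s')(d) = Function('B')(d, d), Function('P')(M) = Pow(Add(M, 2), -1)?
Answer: Rational(29093, 5) ≈ 5818.6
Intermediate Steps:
Function('B')(o, G) = -16 (Function('B')(o, G) = Mul(-4, Add(Add(6, -5), 3)) = Mul(-4, Add(1, 3)) = Mul(-4, 4) = -16)
Function('P')(M) = Pow(Add(2, M), -1)
Function('s')(d) = -16
Function('q')(y) = Add(-16, Mul(-1, Pow(Add(2, y), -1)))
Mul(Add(-46, Function('q')(-12)), -94) = Mul(Add(-46, Mul(Pow(Add(2, -12), -1), Add(-33, Mul(-16, -12)))), -94) = Mul(Add(-46, Mul(Pow(-10, -1), Add(-33, 192))), -94) = Mul(Add(-46, Mul(Rational(-1, 10), 159)), -94) = Mul(Add(-46, Rational(-159, 10)), -94) = Mul(Rational(-619, 10), -94) = Rational(29093, 5)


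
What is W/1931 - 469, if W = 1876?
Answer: -903763/1931 ≈ -468.03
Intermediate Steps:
W/1931 - 469 = 1876/1931 - 469 = -903763/1931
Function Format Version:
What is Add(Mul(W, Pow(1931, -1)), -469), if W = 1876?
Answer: Rational(-903763, 1931) ≈ -468.03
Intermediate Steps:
Add(Mul(W, Pow(1931, -1)), -469) = Add(Mul(1876, Pow(1931, -1)), -469) = Add(Mul(1876, Rational(1, 1931)), -469) = Add(Rational(1876, 1931), -469) = Rational(-903763, 1931)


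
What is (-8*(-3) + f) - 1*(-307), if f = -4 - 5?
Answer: 322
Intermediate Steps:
f = -9
(-8*(-3) + f) - 1*(-307) = (-8*(-3) - 9) - 1*(-307) = (24 - 9) + 307 = 15 + 307 = 322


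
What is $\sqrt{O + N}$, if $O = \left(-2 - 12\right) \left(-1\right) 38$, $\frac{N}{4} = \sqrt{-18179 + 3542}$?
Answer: $2 \sqrt{133 + i \sqrt{14637}} \approx 25.012 + 9.6741 i$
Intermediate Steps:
$N = 4 i \sqrt{14637}$ ($N = 4 \sqrt{-18179 + 3542} = 4 \sqrt{-14637} = 4 i \sqrt{14637} \approx 483.93 i$)
$O = 532$ ($O = \left(-14\right) \left(-1\right) 38 = 14 \cdot 38 = 532$)
$\sqrt{O + N} = \sqrt{532 + 4 i \sqrt{14637}}$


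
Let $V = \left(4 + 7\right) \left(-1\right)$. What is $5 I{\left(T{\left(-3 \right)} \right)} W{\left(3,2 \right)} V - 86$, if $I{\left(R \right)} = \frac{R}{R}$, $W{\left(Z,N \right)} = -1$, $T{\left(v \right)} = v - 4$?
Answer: $-31$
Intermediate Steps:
$T{\left(v \right)} = -4 + v$ ($T{\left(v \right)} = v - 4 = -4 + v$)
$I{\left(R \right)} = 1$
$V = -11$ ($V = 11 \left(-1\right) = -11$)
$5 I{\left(T{\left(-3 \right)} \right)} W{\left(3,2 \right)} V - 86 = 5 \cdot 1 \left(-1\right) \left(-11\right) - 86 = 5 \left(-1\right) \left(-11\right) - 86 = \left(-5\right) \left(-11\right) - 86 = 55 - 86 = -31$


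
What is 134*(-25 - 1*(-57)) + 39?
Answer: 4327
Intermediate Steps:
134*(-25 - 1*(-57)) + 39 = 134*(-25 + 57) + 39 = 134*32 + 39 = 4288 + 39 = 4327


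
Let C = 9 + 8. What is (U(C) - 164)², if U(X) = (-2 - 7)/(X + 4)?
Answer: 1324801/49 ≈ 27037.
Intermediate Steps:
C = 17
U(X) = -9/(4 + X)
(U(C) - 164)² = (-9/(4 + 17) - 164)² = (-9/21 - 164)² = (-9*1/21 - 164)² = (-3/7 - 164)² = (-1151/7)² = 1324801/49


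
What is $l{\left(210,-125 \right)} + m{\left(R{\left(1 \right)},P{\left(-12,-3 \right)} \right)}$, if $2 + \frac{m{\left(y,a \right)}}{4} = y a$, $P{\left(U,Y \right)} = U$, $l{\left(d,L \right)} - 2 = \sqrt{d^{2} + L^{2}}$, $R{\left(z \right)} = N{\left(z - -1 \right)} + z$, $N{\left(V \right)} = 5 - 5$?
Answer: $-54 + 5 \sqrt{2389} \approx 190.39$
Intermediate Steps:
$N{\left(V \right)} = 0$
$R{\left(z \right)} = z$ ($R{\left(z \right)} = 0 + z = z$)
$l{\left(d,L \right)} = 2 + \sqrt{L^{2} + d^{2}}$ ($l{\left(d,L \right)} = 2 + \sqrt{d^{2} + L^{2}} = 2 + \sqrt{L^{2} + d^{2}}$)
$m{\left(y,a \right)} = -8 + 4 a y$ ($m{\left(y,a \right)} = -8 + 4 y a = -8 + 4 a y$)
$l{\left(210,-125 \right)} + m{\left(R{\left(1 \right)},P{\left(-12,-3 \right)} \right)} = \left(2 + \sqrt{\left(-125\right)^{2} + 210^{2}}\right) + \left(-8 + 4 \left(-12\right) 1\right) = \left(2 + \sqrt{15625 + 44100}\right) - 56 = \left(2 + \sqrt{59725}\right) - 56 = \left(2 + 5 \sqrt{2389}\right) - 56 = -54 + 5 \sqrt{2389}$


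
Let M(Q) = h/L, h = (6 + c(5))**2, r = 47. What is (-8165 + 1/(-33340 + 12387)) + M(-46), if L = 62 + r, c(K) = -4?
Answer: -18647772002/2283877 ≈ -8165.0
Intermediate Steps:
h = 4 (h = (6 - 4)**2 = 2**2 = 4)
L = 109 (L = 62 + 47 = 109)
M(Q) = 4/109
(-8165 + 1/(-33340 + 12387)) + M(-46) = (-8165 + 1/(-33340 + 12387)) + 4/109 = (-8165 + 1/(-20953)) + 4/109 = (-8165 - 1/20953) + 4/109 = -171081246/20953 + 4/109 = -18647772002/2283877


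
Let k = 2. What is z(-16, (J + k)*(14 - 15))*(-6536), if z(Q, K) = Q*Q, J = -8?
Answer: -1673216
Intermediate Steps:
z(Q, K) = Q²
z(-16, (J + k)*(14 - 15))*(-6536) = (-16)²*(-6536) = 256*(-6536) = -1673216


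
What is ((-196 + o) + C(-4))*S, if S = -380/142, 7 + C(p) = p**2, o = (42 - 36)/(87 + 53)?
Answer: 248653/497 ≈ 500.31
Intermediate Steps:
o = 3/70 (o = 6/140 = 6*(1/140) = 3/70 ≈ 0.042857)
C(p) = -7 + p**2
S = -190/71 (S = -380*1/142 = -190/71 ≈ -2.6761)
((-196 + o) + C(-4))*S = ((-196 + 3/70) + (-7 + (-4)**2))*(-190/71) = (-13717/70 + (-7 + 16))*(-190/71) = (-13717/70 + 9)*(-190/71) = -13087/70*(-190/71) = 248653/497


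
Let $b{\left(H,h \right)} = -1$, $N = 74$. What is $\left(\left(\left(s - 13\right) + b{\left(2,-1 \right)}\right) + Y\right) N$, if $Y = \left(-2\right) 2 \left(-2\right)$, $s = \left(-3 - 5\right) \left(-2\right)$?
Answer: $740$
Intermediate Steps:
$s = 16$ ($s = \left(-8\right) \left(-2\right) = 16$)
$Y = 8$ ($Y = \left(-4\right) \left(-2\right) = 8$)
$\left(\left(\left(s - 13\right) + b{\left(2,-1 \right)}\right) + Y\right) N = \left(\left(\left(16 - 13\right) - 1\right) + 8\right) 74 = \left(\left(3 - 1\right) + 8\right) 74 = \left(2 + 8\right) 74 = 10 \cdot 74 = 740$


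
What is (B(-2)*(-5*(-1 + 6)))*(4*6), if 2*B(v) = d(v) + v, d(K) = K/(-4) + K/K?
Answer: 150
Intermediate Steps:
d(K) = 1 - K/4 (d(K) = K*(-¼) + 1 = -K/4 + 1 = 1 - K/4)
B(v) = ½ + 3*v/8 (B(v) = ((1 - v/4) + v)/2 = (1 + 3*v/4)/2 = ½ + 3*v/8)
(B(-2)*(-5*(-1 + 6)))*(4*6) = ((½ + (3/8)*(-2))*(-5*(-1 + 6)))*(4*6) = ((½ - ¾)*(-5*5))*24 = -¼*(-25)*24 = (25/4)*24 = 150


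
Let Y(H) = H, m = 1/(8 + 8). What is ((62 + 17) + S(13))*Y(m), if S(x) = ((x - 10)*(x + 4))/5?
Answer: 223/40 ≈ 5.5750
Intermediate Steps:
m = 1/16 ≈ 0.062500
S(x) = (-10 + x)*(4 + x)/5 (S(x) = ((-10 + x)*(4 + x))*(1/5) = (-10 + x)*(4 + x)/5)
((62 + 17) + S(13))*Y(m) = ((62 + 17) + (-8 - 6/5*13 + (1/5)*13**2))*(1/16) = (79 + (-8 - 78/5 + (1/5)*169))*(1/16) = (79 + (-8 - 78/5 + 169/5))*(1/16) = (79 + 51/5)*(1/16) = (446/5)*(1/16) = 223/40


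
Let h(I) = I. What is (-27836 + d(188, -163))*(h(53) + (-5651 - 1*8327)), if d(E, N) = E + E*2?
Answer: 379762600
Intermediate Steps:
d(E, N) = 3*E (d(E, N) = E + 2*E = 3*E)
(-27836 + d(188, -163))*(h(53) + (-5651 - 1*8327)) = (-27836 + 3*188)*(53 + (-5651 - 1*8327)) = (-27836 + 564)*(53 + (-5651 - 8327)) = -27272*(53 - 13978) = -27272*(-13925) = 379762600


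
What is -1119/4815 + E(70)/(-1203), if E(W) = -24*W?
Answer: 749227/643605 ≈ 1.1641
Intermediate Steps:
-1119/4815 + E(70)/(-1203) = -1119/4815 - 24*70/(-1203) = -1119*1/4815 - 1680*(-1/1203) = -373/1605 + 560/401 = 749227/643605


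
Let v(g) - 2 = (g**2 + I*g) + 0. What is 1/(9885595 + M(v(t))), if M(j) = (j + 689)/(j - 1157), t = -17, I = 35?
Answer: 1461/14442853910 ≈ 1.0116e-7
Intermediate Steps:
v(g) = 2 + g**2 + 35*g (v(g) = 2 + ((g**2 + 35*g) + 0) = 2 + (g**2 + 35*g) = 2 + g**2 + 35*g)
M(j) = (689 + j)/(-1157 + j)
1/(9885595 + M(v(t))) = 1/(9885595 + (689 + (2 + (-17)**2 + 35*(-17)))/(-1157 + (2 + (-17)**2 + 35*(-17)))) = 1/(9885595 + (689 + (2 + 289 - 595))/(-1157 + (2 + 289 - 595))) = 1/(9885595 + (689 - 304)/(-1157 - 304)) = 1/(9885595 + 385/(-1461)) = 1/(9885595 - 1/1461*385) = 1/(9885595 - 385/1461) = 1/(14442853910/1461) = 1461/14442853910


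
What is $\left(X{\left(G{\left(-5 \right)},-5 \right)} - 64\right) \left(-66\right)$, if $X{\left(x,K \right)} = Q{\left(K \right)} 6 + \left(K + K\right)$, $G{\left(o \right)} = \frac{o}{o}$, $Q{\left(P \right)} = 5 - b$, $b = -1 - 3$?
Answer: $1320$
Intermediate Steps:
$b = -4$
$Q{\left(P \right)} = 9$ ($Q{\left(P \right)} = 5 - -4 = 5 + 4 = 9$)
$G{\left(o \right)} = 1$
$X{\left(x,K \right)} = 54 + 2 K$ ($X{\left(x,K \right)} = 9 \cdot 6 + \left(K + K\right) = 54 + 2 K$)
$\left(X{\left(G{\left(-5 \right)},-5 \right)} - 64\right) \left(-66\right) = \left(\left(54 + 2 \left(-5\right)\right) - 64\right) \left(-66\right) = \left(\left(54 - 10\right) - 64\right) \left(-66\right) = \left(44 - 64\right) \left(-66\right) = \left(-20\right) \left(-66\right) = 1320$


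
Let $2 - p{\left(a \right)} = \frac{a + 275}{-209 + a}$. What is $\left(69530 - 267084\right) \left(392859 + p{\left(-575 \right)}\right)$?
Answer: $- \frac{1086556609591}{14} \approx -7.7611 \cdot 10^{10}$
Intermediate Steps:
$p{\left(a \right)} = 2 - \frac{275 + a}{-209 + a}$ ($p{\left(a \right)} = 2 - \frac{a + 275}{-209 + a} = 2 - \frac{275 + a}{-209 + a}$)
$\left(69530 - 267084\right) \left(392859 + p{\left(-575 \right)}\right) = \left(69530 - 267084\right) \left(392859 + \frac{-693 - 575}{-209 - 575}\right) = - 197554 \left(392859 + \frac{1}{-784} \left(-1268\right)\right) = - 197554 \left(392859 - - \frac{317}{196}\right) = - 197554 \left(392859 + \frac{317}{196}\right) = \left(-197554\right) \frac{77000681}{196} = - \frac{1086556609591}{14}$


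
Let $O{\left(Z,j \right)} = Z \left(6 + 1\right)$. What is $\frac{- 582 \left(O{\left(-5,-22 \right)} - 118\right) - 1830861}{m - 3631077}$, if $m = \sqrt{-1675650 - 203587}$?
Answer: $\frac{6324664384755}{13184722059166} + \frac{1741815 i \sqrt{1879237}}{13184722059166} \approx 0.4797 + 0.0001811 i$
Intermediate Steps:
$O{\left(Z,j \right)} = 7 Z$ ($O{\left(Z,j \right)} = Z 7 = 7 Z$)
$m = i \sqrt{1879237}$ ($m = \sqrt{-1879237} = i \sqrt{1879237} \approx 1370.9 i$)
$\frac{- 582 \left(O{\left(-5,-22 \right)} - 118\right) - 1830861}{m - 3631077} = \frac{- 582 \left(7 \left(-5\right) - 118\right) - 1830861}{i \sqrt{1879237} - 3631077} = \frac{- 582 \left(-35 - 118\right) - 1830861}{-3631077 + i \sqrt{1879237}} = \frac{\left(-582\right) \left(-153\right) - 1830861}{-3631077 + i \sqrt{1879237}} = \frac{89046 - 1830861}{-3631077 + i \sqrt{1879237}} = - \frac{1741815}{-3631077 + i \sqrt{1879237}}$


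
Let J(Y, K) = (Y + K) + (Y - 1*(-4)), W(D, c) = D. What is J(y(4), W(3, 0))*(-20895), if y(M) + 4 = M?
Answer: -146265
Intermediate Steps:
y(M) = -4 + M
J(Y, K) = 4 + K + 2*Y (J(Y, K) = (K + Y) + (Y + 4) = (K + Y) + (4 + Y) = 4 + K + 2*Y)
J(y(4), W(3, 0))*(-20895) = (4 + 3 + 2*(-4 + 4))*(-20895) = (4 + 3 + 2*0)*(-20895) = (4 + 3 + 0)*(-20895) = 7*(-20895) = -146265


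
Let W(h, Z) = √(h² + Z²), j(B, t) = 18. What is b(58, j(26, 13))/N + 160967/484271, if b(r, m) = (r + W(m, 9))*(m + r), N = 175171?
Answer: 30331416925/84830235341 + 684*√5/175171 ≈ 0.36629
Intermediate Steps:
W(h, Z) = √(Z² + h²)
b(r, m) = (m + r)*(r + √(81 + m²)) (b(r, m) = (r + √(9² + m²))*(m + r) = (r + √(81 + m²))*(m + r) = (m + r)*(r + √(81 + m²)))
b(58, j(26, 13))/N + 160967/484271 = (58² + 18*58 + 18*√(81 + 18²) + 58*√(81 + 18²))/175171 + 160967/484271 = (3364 + 1044 + 18*√(81 + 324) + 58*√(81 + 324))*(1/175171) + 160967*(1/484271) = (3364 + 1044 + 18*√405 + 58*√405)*(1/175171) + 160967/484271 = (3364 + 1044 + 18*(9*√5) + 58*(9*√5))*(1/175171) + 160967/484271 = (3364 + 1044 + 162*√5 + 522*√5)*(1/175171) + 160967/484271 = (4408 + 684*√5)*(1/175171) + 160967/484271 = (4408/175171 + 684*√5/175171) + 160967/484271 = 30331416925/84830235341 + 684*√5/175171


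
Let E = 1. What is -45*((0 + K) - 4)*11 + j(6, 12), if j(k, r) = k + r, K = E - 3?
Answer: 2988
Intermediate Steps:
K = -2 (K = 1 - 3 = -2)
-45*((0 + K) - 4)*11 + j(6, 12) = -45*((0 - 2) - 4)*11 + (6 + 12) = -45*(-2 - 4)*11 + 18 = -(-270)*11 + 18 = -45*(-66) + 18 = 2970 + 18 = 2988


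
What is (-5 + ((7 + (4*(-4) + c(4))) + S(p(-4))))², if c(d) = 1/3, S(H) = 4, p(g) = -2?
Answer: 841/9 ≈ 93.444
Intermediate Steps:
c(d) = ⅓
(-5 + ((7 + (4*(-4) + c(4))) + S(p(-4))))² = (-5 + ((7 + (4*(-4) + ⅓)) + 4))² = (-5 + ((7 + (-16 + ⅓)) + 4))² = (-5 + ((7 - 47/3) + 4))² = (-5 + (-26/3 + 4))² = (-5 - 14/3)² = (-29/3)² = 841/9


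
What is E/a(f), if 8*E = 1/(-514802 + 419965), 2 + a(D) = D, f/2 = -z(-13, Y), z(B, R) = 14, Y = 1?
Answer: 1/22760880 ≈ 4.3935e-8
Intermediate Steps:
f = -28 (f = 2*(-1*14) = 2*(-14) = -28)
a(D) = -2 + D
E = -1/758696 (E = 1/(8*(-514802 + 419965)) = (⅛)/(-94837) = (⅛)*(-1/94837) = -1/758696 ≈ -1.3181e-6)
E/a(f) = -1/(758696*(-2 - 28)) = -1/758696/(-30) = -1/758696*(-1/30) = 1/22760880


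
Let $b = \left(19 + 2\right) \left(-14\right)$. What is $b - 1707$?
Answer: $-2001$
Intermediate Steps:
$b = -294$ ($b = 21 \left(-14\right) = -294$)
$b - 1707 = -294 - 1707 = -2001$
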